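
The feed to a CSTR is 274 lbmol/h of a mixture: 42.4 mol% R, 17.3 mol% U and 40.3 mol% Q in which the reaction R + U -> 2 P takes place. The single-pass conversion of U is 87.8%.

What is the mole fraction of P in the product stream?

0.304

U reacted = 0.878 × 47.4 = 41.62 lbmol/h; ν_U = −1, so ξ = 41.62/1 = 41.62 lbmol/h.
Outlet amounts (n = n₀ + ν ξ):
  R: 116.2 − 1(41.62) = 74.56
  U: 47.4 − 1(41.62) = 5.783
  P: 0 + 2(41.62) = 83.24
  Q: 110.4 (inert)
Total out = 274 lbmol/h; y_P = 83.24 / 274 = 0.3038.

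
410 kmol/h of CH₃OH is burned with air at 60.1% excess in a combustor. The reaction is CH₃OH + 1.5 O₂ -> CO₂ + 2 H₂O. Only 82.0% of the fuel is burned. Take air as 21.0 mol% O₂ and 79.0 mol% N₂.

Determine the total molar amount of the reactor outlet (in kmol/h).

Stoichiometric O₂ = 1.5 × 410 = 615 kmol/h; O₂ fed = 615 × 1.601 = 984.6 kmol/h.
N₂ fed = 984.6 × 79/21 = 3704 kmol/h.
Fuel reacted = 0.82 × 410 → ξ = 336.2 kmol/h.
Outlet (n = n₀ + ν ξ):
  CH₃OH: 410 − 1(336.2) = 73.8
  O₂: 984.6 − 1.5(336.2) = 480.3
  N₂: 3704 (inert)
  CO₂: 0 + 1(336.2) = 336.2
  H₂O: 0 + 2(336.2) = 672.4
Total out = 73.8 + 480.3 + 3704 + 336.2 + 672.4 = 5267 kmol/h.

5270 kmol/h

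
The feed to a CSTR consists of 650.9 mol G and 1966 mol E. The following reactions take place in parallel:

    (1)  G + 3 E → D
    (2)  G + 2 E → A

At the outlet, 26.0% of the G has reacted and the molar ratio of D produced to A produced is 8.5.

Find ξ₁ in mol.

ξ₁ = 151 mol

Conversion of G: G consumed = 0.26 × 650.9 = 169.2 mol = 1ξ₁ + 1ξ₂.
Selectivity: 1ξ₁ / (1ξ₂) = 8.5 → ξ₁ = 8.5 ξ₂.
Substitute: (1·8.5 + 1) ξ₂ = 169.2 → ξ₂ = 17.81 mol, ξ₁ = 151.4 mol.
Outlet amounts (n = n₀ + Σ ν·ξ):
  G: 650.9 − 1(151.4) − 1(17.81) = 481.7
  E: 1966 − 3(151.4) − 2(17.81) = 1476
  D: 0 + 1(151.4) = 151.4
  A: 0 + 1(17.81) = 17.81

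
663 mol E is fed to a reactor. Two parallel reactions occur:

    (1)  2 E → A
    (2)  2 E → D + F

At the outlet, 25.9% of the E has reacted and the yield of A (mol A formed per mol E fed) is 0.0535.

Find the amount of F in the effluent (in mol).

Yield of A: 1ξ₁ / 663 = 0.0535 → ξ₁ = 35.47 mol.
Conversion of E: 2ξ₁ + 2ξ₂ = 0.259 × 663 = 171.7 → ξ₂ = 50.39 mol.
Outlet amounts (n = n₀ + Σ ν·ξ):
  E: 663 − 2(35.47) − 2(50.39) = 491.3
  A: 0 + 1(35.47) = 35.47
  D: 0 + 1(50.39) = 50.39
  F: 0 + 1(50.39) = 50.39

50.4 mol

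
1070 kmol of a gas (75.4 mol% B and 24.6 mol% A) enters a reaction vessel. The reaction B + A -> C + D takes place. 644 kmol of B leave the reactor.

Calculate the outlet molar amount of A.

100 kmol

For B: n = n₀ − 1ξ → 644 = 806.8 − 1ξ, giving ξ = 162.8 kmol.
Outlet amounts (n = n₀ + ν ξ):
  B: 806.8 − 1(162.8) = 644
  A: 263.2 − 1(162.8) = 100.4
  C: 0 + 1(162.8) = 162.8
  D: 0 + 1(162.8) = 162.8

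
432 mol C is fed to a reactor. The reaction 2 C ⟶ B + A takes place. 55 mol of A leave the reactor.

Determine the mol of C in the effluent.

For A: n = n₀ + 1ξ → 55 = 0 + 1ξ, giving ξ = 55 mol.
Outlet amounts (n = n₀ + ν ξ):
  C: 432 − 2(55) = 322
  B: 0 + 1(55) = 55
  A: 0 + 1(55) = 55

322 mol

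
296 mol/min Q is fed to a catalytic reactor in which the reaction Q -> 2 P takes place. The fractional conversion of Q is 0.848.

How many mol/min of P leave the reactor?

Q reacted = 0.848 × 296 = 251 mol/min; ν_Q = −1, so ξ = 251/1 = 251 mol/min.
Outlet amounts (n = n₀ + ν ξ):
  Q: 296 − 1(251) = 44.99
  P: 0 + 2(251) = 502

502 mol/min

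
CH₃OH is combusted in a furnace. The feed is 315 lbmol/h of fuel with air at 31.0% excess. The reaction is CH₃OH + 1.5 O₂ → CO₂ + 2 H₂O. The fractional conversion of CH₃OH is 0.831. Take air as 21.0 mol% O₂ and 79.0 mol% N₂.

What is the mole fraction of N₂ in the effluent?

Stoichiometric O₂ = 1.5 × 315 = 472.5 lbmol/h; O₂ fed = 472.5 × 1.310 = 619 lbmol/h.
N₂ fed = 619 × 79/21 = 2329 lbmol/h.
Fuel reacted = 0.831 × 315 → ξ = 261.8 lbmol/h.
Outlet (n = n₀ + ν ξ):
  CH₃OH: 315 − 1(261.8) = 53.24
  O₂: 619 − 1.5(261.8) = 226.3
  N₂: 2329 (inert)
  CO₂: 0 + 1(261.8) = 261.8
  H₂O: 0 + 2(261.8) = 523.5
Total out = 3393 lbmol/h; y_N₂ = 2329 / 3393 = 0.6862.

0.686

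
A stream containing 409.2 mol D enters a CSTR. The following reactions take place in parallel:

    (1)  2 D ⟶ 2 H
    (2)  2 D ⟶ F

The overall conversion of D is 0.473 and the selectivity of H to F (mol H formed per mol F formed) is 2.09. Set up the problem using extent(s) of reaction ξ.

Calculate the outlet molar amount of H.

98.9 mol

Conversion of D: D consumed = 0.473 × 409.2 = 193.6 mol = 2ξ₁ + 2ξ₂.
Selectivity: 2ξ₁ / (1ξ₂) = 2.09 → ξ₁ = 1.045 ξ₂.
Substitute: (2·1.045 + 2) ξ₂ = 193.6 → ξ₂ = 47.32 mol, ξ₁ = 49.45 mol.
Outlet amounts (n = n₀ + Σ ν·ξ):
  D: 409.2 − 2(49.45) − 2(47.32) = 215.6
  H: 0 + 2(49.45) = 98.91
  F: 0 + 1(47.32) = 47.32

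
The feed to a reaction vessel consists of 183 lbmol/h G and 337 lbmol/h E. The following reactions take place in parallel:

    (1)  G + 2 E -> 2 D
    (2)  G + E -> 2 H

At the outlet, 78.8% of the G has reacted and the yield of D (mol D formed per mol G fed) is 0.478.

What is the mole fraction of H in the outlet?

Yield of D: 2ξ₁ / 183 = 0.478 → ξ₁ = 43.74 lbmol/h.
Conversion of G: 1ξ₁ + 1ξ₂ = 0.788 × 183 = 144.2 → ξ₂ = 100.5 lbmol/h.
Outlet amounts (n = n₀ + Σ ν·ξ):
  G: 183 − 1(43.74) − 1(100.5) = 38.8
  E: 337 − 2(43.74) − 1(100.5) = 149.1
  D: 0 + 2(43.74) = 87.47
  H: 0 + 2(100.5) = 200.9
Total out = 476.3 lbmol/h; y_H = 200.9 / 476.3 = 0.4219.

0.422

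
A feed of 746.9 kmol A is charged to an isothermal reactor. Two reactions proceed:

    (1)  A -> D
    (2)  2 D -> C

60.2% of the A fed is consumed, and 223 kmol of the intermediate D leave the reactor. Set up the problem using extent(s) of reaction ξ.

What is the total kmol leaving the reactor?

Conversion of A: A consumed = 1ξ₁ = 0.602 × 746.9 → ξ₁ = 449.6 kmol.
D balance: n_D = 0 + 1ξ₁ − 2ξ₂ = 223 → ξ₂ = (1·449.6 − 223)/2 = 113.3 kmol.
Outlet amounts (n = n₀ + Σ ν·ξ):
  A: 746.9 − 1(449.6) = 297.3
  D: 0 + 1(449.6) − 2(113.3) = 223
  C: 0 + 1(113.3) = 113.3
Total out = 297.3 + 223 + 113.3 = 633.6 kmol.

634 kmol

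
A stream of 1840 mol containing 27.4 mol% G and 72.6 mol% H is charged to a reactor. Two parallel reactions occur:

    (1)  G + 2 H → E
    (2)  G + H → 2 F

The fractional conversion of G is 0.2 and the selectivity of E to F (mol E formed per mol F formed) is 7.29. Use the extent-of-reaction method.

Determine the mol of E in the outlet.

Conversion of G: G consumed = 0.2 × 504.2 = 100.8 mol = 1ξ₁ + 1ξ₂.
Selectivity: 1ξ₁ / (2ξ₂) = 7.29 → ξ₁ = 14.58 ξ₂.
Substitute: (1·14.58 + 1) ξ₂ = 100.8 → ξ₂ = 6.472 mol, ξ₁ = 94.36 mol.
Outlet amounts (n = n₀ + Σ ν·ξ):
  G: 504.2 − 1(94.36) − 1(6.472) = 403.3
  H: 1336 − 2(94.36) − 1(6.472) = 1141
  E: 0 + 1(94.36) = 94.36
  F: 0 + 2(6.472) = 12.94

94.4 mol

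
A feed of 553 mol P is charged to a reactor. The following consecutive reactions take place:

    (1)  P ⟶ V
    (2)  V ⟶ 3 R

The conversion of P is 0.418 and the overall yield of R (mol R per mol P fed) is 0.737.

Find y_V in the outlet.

0.116

Conversion of P: P consumed = 1ξ₁ = 0.418 × 553 → ξ₁ = 231.2 mol.
Yield of R: 3ξ₂ / 553 = 0.737 → ξ₂ = 135.9 mol.
Outlet amounts (n = n₀ + Σ ν·ξ):
  P: 553 − 1(231.2) = 321.8
  V: 0 + 1(231.2) − 1(135.9) = 95.3
  R: 0 + 3(135.9) = 407.6
Total out = 824.7 mol; y_V = 95.3 / 824.7 = 0.1156.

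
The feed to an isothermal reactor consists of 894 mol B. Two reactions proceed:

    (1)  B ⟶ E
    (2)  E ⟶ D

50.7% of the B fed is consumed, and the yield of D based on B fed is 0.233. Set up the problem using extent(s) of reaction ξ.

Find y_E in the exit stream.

0.274

Conversion of B: B consumed = 1ξ₁ = 0.507 × 894 → ξ₁ = 453.3 mol.
Yield of D: 1ξ₂ / 894 = 0.233 → ξ₂ = 208.3 mol.
Outlet amounts (n = n₀ + Σ ν·ξ):
  B: 894 − 1(453.3) = 440.7
  E: 0 + 1(453.3) − 1(208.3) = 245
  D: 0 + 1(208.3) = 208.3
Total out = 894 mol; y_E = 245 / 894 = 0.274.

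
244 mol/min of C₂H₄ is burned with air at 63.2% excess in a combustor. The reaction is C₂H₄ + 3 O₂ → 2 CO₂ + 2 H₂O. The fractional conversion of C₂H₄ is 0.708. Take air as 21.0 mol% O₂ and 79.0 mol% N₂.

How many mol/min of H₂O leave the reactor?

Stoichiometric O₂ = 3 × 244 = 732 mol/min; O₂ fed = 732 × 1.632 = 1195 mol/min.
N₂ fed = 1195 × 79/21 = 4494 mol/min.
Fuel reacted = 0.708 × 244 → ξ = 172.8 mol/min.
Outlet (n = n₀ + ν ξ):
  C₂H₄: 244 − 1(172.8) = 71.25
  O₂: 1195 − 3(172.8) = 676.4
  N₂: 4494 (inert)
  CO₂: 0 + 2(172.8) = 345.5
  H₂O: 0 + 2(172.8) = 345.5

346 mol/min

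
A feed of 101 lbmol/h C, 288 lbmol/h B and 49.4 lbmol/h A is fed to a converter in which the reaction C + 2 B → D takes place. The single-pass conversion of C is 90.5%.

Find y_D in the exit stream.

0.358

C reacted = 0.905 × 101 = 91.41 lbmol/h; ν_C = −1, so ξ = 91.41/1 = 91.41 lbmol/h.
Outlet amounts (n = n₀ + ν ξ):
  C: 101 − 1(91.41) = 9.595
  B: 288 − 2(91.41) = 105.2
  D: 0 + 1(91.41) = 91.41
  A: 49.4 (inert)
Total out = 255.6 lbmol/h; y_D = 91.41 / 255.6 = 0.3576.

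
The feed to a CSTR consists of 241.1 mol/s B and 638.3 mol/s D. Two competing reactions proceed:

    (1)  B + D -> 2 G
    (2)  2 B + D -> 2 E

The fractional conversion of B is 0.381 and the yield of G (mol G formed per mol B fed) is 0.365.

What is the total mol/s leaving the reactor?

855 mol/s

Yield of G: 2ξ₁ / 241.1 = 0.365 → ξ₁ = 44 mol/s.
Conversion of B: 1ξ₁ + 2ξ₂ = 0.381 × 241.1 = 91.86 → ξ₂ = 23.93 mol/s.
Outlet amounts (n = n₀ + Σ ν·ξ):
  B: 241.1 − 1(44) − 2(23.93) = 149.2
  D: 638.3 − 1(44) − 1(23.93) = 570.4
  G: 0 + 2(44) = 88
  E: 0 + 2(23.93) = 47.86
Total out = 149.2 + 570.4 + 88 + 47.86 = 855.5 mol/s.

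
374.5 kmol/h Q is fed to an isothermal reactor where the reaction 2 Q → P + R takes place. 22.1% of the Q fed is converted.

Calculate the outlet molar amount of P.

41.4 kmol/h

Q reacted = 0.221 × 374.5 = 82.76 kmol/h; ν_Q = −2, so ξ = 82.76/2 = 41.38 kmol/h.
Outlet amounts (n = n₀ + ν ξ):
  Q: 374.5 − 2(41.38) = 291.7
  P: 0 + 1(41.38) = 41.38
  R: 0 + 1(41.38) = 41.38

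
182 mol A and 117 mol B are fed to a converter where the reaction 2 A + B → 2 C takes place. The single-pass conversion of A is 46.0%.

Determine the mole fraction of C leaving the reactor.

A reacted = 0.46 × 182 = 83.72 mol; ν_A = −2, so ξ = 83.72/2 = 41.86 mol.
Outlet amounts (n = n₀ + ν ξ):
  A: 182 − 2(41.86) = 98.28
  B: 117 − 1(41.86) = 75.14
  C: 0 + 2(41.86) = 83.72
Total out = 257.1 mol; y_C = 83.72 / 257.1 = 0.3256.

0.326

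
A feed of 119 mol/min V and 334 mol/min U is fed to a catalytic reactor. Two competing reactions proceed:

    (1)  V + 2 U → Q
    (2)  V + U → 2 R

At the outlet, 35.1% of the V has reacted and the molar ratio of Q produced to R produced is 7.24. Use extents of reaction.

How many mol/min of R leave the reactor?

5.4 mol/min

Conversion of V: V consumed = 0.351 × 119 = 41.77 mol/min = 1ξ₁ + 1ξ₂.
Selectivity: 1ξ₁ / (2ξ₂) = 7.24 → ξ₁ = 14.48 ξ₂.
Substitute: (1·14.48 + 1) ξ₂ = 41.77 → ξ₂ = 2.698 mol/min, ξ₁ = 39.07 mol/min.
Outlet amounts (n = n₀ + Σ ν·ξ):
  V: 119 − 1(39.07) − 1(2.698) = 77.23
  U: 334 − 2(39.07) − 1(2.698) = 253.2
  Q: 0 + 1(39.07) = 39.07
  R: 0 + 2(2.698) = 5.397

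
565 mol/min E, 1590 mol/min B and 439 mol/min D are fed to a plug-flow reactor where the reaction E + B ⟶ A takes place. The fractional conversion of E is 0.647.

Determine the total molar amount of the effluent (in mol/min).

2230 mol/min

E reacted = 0.647 × 565 = 365.6 mol/min; ν_E = −1, so ξ = 365.6/1 = 365.6 mol/min.
Outlet amounts (n = n₀ + ν ξ):
  E: 565 − 1(365.6) = 199.4
  B: 1590 − 1(365.6) = 1224
  A: 0 + 1(365.6) = 365.6
  D: 439 (inert)
Total out = 199.4 + 1224 + 365.6 + 439 = 2228 mol/min.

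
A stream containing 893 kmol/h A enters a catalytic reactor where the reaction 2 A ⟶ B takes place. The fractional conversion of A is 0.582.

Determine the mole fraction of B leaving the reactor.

A reacted = 0.582 × 893 = 519.7 kmol/h; ν_A = −2, so ξ = 519.7/2 = 259.9 kmol/h.
Outlet amounts (n = n₀ + ν ξ):
  A: 893 − 2(259.9) = 373.3
  B: 0 + 1(259.9) = 259.9
Total out = 633.1 kmol/h; y_B = 259.9 / 633.1 = 0.4104.

0.41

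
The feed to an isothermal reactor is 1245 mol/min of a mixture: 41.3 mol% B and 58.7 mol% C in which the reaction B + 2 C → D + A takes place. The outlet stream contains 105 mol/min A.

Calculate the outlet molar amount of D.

105 mol/min

For A: n = n₀ + 1ξ → 105 = 0 + 1ξ, giving ξ = 105 mol/min.
Outlet amounts (n = n₀ + ν ξ):
  B: 514.2 − 1(105) = 409.2
  C: 730.8 − 2(105) = 520.8
  D: 0 + 1(105) = 105
  A: 0 + 1(105) = 105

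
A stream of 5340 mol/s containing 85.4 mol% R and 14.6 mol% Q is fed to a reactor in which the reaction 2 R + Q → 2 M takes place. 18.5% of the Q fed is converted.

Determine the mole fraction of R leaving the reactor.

Q reacted = 0.185 × 779.6 = 144.2 mol/s; ν_Q = −1, so ξ = 144.2/1 = 144.2 mol/s.
Outlet amounts (n = n₀ + ν ξ):
  R: 4560 − 2(144.2) = 4272
  Q: 779.6 − 1(144.2) = 635.4
  M: 0 + 2(144.2) = 288.5
Total out = 5196 mol/s; y_R = 4272 / 5196 = 0.8222.

0.822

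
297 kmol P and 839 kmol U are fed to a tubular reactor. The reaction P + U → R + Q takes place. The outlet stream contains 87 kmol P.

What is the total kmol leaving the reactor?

1140 kmol

For P: n = n₀ − 1ξ → 87 = 297 − 1ξ, giving ξ = 210 kmol.
Outlet amounts (n = n₀ + ν ξ):
  P: 297 − 1(210) = 87
  U: 839 − 1(210) = 629
  R: 0 + 1(210) = 210
  Q: 0 + 1(210) = 210
Total out = 87 + 629 + 210 + 210 = 1136 kmol.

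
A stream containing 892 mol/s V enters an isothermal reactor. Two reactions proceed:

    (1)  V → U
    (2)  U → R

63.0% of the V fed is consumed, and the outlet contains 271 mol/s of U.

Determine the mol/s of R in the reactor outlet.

291 mol/s

Conversion of V: V consumed = 1ξ₁ = 0.63 × 892 → ξ₁ = 562 mol/s.
U balance: n_U = 0 + 1ξ₁ − 1ξ₂ = 271 → ξ₂ = (1·562 − 271)/1 = 291 mol/s.
Outlet amounts (n = n₀ + Σ ν·ξ):
  V: 892 − 1(562) = 330
  U: 0 + 1(562) − 1(291) = 271
  R: 0 + 1(291) = 291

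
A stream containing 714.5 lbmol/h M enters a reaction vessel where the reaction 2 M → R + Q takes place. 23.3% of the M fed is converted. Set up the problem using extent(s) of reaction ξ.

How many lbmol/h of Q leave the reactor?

83.2 lbmol/h

M reacted = 0.233 × 714.5 = 166.5 lbmol/h; ν_M = −2, so ξ = 166.5/2 = 83.24 lbmol/h.
Outlet amounts (n = n₀ + ν ξ):
  M: 714.5 − 2(83.24) = 548
  R: 0 + 1(83.24) = 83.24
  Q: 0 + 1(83.24) = 83.24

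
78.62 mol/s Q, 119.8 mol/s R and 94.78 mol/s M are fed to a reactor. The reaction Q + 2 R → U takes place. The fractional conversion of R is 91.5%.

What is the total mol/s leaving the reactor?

184 mol/s

R reacted = 0.915 × 119.8 = 109.6 mol/s; ν_R = −2, so ξ = 109.6/2 = 54.81 mol/s.
Outlet amounts (n = n₀ + ν ξ):
  Q: 78.62 − 1(54.81) = 23.81
  R: 119.8 − 2(54.81) = 10.18
  U: 0 + 1(54.81) = 54.81
  M: 94.78 (inert)
Total out = 23.81 + 10.18 + 54.81 + 94.78 = 183.6 mol/s.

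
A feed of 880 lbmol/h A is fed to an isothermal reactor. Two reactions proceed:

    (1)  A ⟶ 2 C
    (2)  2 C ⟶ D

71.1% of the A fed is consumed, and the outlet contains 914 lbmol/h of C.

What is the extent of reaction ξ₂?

ξ₂ = 169 lbmol/h

Conversion of A: A consumed = 1ξ₁ = 0.711 × 880 → ξ₁ = 625.7 lbmol/h.
C balance: n_C = 0 + 2ξ₁ − 2ξ₂ = 914 → ξ₂ = (2·625.7 − 914)/2 = 168.7 lbmol/h.
Outlet amounts (n = n₀ + Σ ν·ξ):
  A: 880 − 1(625.7) = 254.3
  C: 0 + 2(625.7) − 2(168.7) = 914
  D: 0 + 1(168.7) = 168.7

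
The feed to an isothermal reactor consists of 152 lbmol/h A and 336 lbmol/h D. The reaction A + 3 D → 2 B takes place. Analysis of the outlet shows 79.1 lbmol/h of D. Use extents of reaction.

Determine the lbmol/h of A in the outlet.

66.4 lbmol/h

For D: n = n₀ − 3ξ → 79.1 = 336 − 3ξ, giving ξ = 85.63 lbmol/h.
Outlet amounts (n = n₀ + ν ξ):
  A: 152 − 1(85.63) = 66.37
  D: 336 − 3(85.63) = 79.1
  B: 0 + 2(85.63) = 171.3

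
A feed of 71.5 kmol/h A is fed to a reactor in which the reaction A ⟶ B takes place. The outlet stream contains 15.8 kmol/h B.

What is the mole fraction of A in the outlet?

0.779

For B: n = n₀ + 1ξ → 15.8 = 0 + 1ξ, giving ξ = 15.8 kmol/h.
Outlet amounts (n = n₀ + ν ξ):
  A: 71.5 − 1(15.8) = 55.7
  B: 0 + 1(15.8) = 15.8
Total out = 71.5 kmol/h; y_A = 55.7 / 71.5 = 0.779.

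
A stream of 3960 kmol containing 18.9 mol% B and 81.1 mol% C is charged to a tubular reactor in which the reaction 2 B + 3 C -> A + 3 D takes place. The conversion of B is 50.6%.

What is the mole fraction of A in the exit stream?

0.0502

B reacted = 0.506 × 748.4 = 378.7 kmol; ν_B = −2, so ξ = 378.7/2 = 189.4 kmol.
Outlet amounts (n = n₀ + ν ξ):
  B: 748.4 − 2(189.4) = 369.7
  C: 3212 − 3(189.4) = 2643
  A: 0 + 1(189.4) = 189.4
  D: 0 + 3(189.4) = 568.1
Total out = 3771 kmol; y_A = 189.4 / 3771 = 0.05022.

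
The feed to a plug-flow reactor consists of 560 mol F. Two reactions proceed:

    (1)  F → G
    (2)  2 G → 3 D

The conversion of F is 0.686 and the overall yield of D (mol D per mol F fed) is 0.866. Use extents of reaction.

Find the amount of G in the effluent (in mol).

60.9 mol

Conversion of F: F consumed = 1ξ₁ = 0.686 × 560 → ξ₁ = 384.2 mol.
Yield of D: 3ξ₂ / 560 = 0.866 → ξ₂ = 161.7 mol.
Outlet amounts (n = n₀ + Σ ν·ξ):
  F: 560 − 1(384.2) = 175.8
  G: 0 + 1(384.2) − 2(161.7) = 60.85
  D: 0 + 3(161.7) = 485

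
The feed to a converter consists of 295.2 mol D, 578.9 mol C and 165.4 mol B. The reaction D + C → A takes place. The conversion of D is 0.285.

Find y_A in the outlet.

D reacted = 0.285 × 295.2 = 84.13 mol; ν_D = −1, so ξ = 84.13/1 = 84.13 mol.
Outlet amounts (n = n₀ + ν ξ):
  D: 295.2 − 1(84.13) = 211.1
  C: 578.9 − 1(84.13) = 494.8
  A: 0 + 1(84.13) = 84.13
  B: 165.4 (inert)
Total out = 955.4 mol; y_A = 84.13 / 955.4 = 0.08806.

0.0881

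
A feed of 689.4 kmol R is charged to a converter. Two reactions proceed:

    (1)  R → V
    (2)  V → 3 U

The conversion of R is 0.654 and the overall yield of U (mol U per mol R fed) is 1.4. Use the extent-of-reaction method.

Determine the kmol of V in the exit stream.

Conversion of R: R consumed = 1ξ₁ = 0.654 × 689.4 → ξ₁ = 450.9 kmol.
Yield of U: 3ξ₂ / 689.4 = 1.4 → ξ₂ = 321.7 kmol.
Outlet amounts (n = n₀ + Σ ν·ξ):
  R: 689.4 − 1(450.9) = 238.5
  V: 0 + 1(450.9) − 1(321.7) = 129.1
  U: 0 + 3(321.7) = 965.2

129 kmol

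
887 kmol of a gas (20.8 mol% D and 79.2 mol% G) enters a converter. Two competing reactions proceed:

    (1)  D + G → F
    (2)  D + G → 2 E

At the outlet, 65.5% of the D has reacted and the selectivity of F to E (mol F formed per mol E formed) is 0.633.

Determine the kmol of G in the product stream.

582 kmol

Conversion of D: D consumed = 0.655 × 184.5 = 120.8 kmol = 1ξ₁ + 1ξ₂.
Selectivity: 1ξ₁ / (2ξ₂) = 0.633 → ξ₁ = 1.266 ξ₂.
Substitute: (1·1.266 + 1) ξ₂ = 120.8 → ξ₂ = 53.33 kmol, ξ₁ = 67.52 kmol.
Outlet amounts (n = n₀ + Σ ν·ξ):
  D: 184.5 − 1(67.52) − 1(53.33) = 63.65
  G: 702.5 − 1(67.52) − 1(53.33) = 581.7
  F: 0 + 1(67.52) = 67.52
  E: 0 + 2(53.33) = 106.7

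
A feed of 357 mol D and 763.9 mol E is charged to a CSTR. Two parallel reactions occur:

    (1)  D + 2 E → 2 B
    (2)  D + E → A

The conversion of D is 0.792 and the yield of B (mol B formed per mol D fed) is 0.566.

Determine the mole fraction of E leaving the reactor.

0.454

Yield of B: 2ξ₁ / 357 = 0.566 → ξ₁ = 101 mol.
Conversion of D: 1ξ₁ + 1ξ₂ = 0.792 × 357 = 282.7 → ξ₂ = 181.7 mol.
Outlet amounts (n = n₀ + Σ ν·ξ):
  D: 357 − 1(101) − 1(181.7) = 74.26
  E: 763.9 − 2(101) − 1(181.7) = 380.1
  B: 0 + 2(101) = 202.1
  A: 0 + 1(181.7) = 181.7
Total out = 838.2 mol; y_E = 380.1 / 838.2 = 0.4535.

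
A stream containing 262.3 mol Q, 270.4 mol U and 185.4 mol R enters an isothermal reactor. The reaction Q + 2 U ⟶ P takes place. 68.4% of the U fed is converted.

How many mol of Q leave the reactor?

U reacted = 0.684 × 270.4 = 185 mol; ν_U = −2, so ξ = 185/2 = 92.48 mol.
Outlet amounts (n = n₀ + ν ξ):
  Q: 262.3 − 1(92.48) = 169.8
  U: 270.4 − 2(92.48) = 85.45
  P: 0 + 1(92.48) = 92.48
  R: 185.4 (inert)

170 mol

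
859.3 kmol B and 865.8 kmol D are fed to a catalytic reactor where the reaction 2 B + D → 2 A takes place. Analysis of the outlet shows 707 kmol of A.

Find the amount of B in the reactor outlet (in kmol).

152 kmol

For A: n = n₀ + 2ξ → 707 = 0 + 2ξ, giving ξ = 353.5 kmol.
Outlet amounts (n = n₀ + ν ξ):
  B: 859.3 − 2(353.5) = 152.3
  D: 865.8 − 1(353.5) = 512.3
  A: 0 + 2(353.5) = 707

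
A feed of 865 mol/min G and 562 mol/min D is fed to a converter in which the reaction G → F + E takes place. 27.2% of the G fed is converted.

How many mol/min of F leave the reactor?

G reacted = 0.272 × 865 = 235.3 mol/min; ν_G = −1, so ξ = 235.3/1 = 235.3 mol/min.
Outlet amounts (n = n₀ + ν ξ):
  G: 865 − 1(235.3) = 629.7
  F: 0 + 1(235.3) = 235.3
  E: 0 + 1(235.3) = 235.3
  D: 562 (inert)

235 mol/min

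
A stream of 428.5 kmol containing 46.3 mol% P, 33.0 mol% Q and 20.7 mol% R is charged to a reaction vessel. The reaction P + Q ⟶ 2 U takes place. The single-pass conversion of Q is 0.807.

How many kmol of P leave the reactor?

84.3 kmol

Q reacted = 0.807 × 141.4 = 114.1 kmol; ν_Q = −1, so ξ = 114.1/1 = 114.1 kmol.
Outlet amounts (n = n₀ + ν ξ):
  P: 198.4 − 1(114.1) = 84.28
  Q: 141.4 − 1(114.1) = 27.29
  U: 0 + 2(114.1) = 228.2
  R: 88.7 (inert)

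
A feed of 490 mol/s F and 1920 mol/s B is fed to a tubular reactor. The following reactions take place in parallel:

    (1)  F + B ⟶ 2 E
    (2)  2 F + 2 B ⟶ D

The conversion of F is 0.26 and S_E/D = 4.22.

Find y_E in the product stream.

Conversion of F: F consumed = 0.26 × 490 = 127.4 mol/s = 1ξ₁ + 2ξ₂.
Selectivity: 2ξ₁ / (1ξ₂) = 4.22 → ξ₁ = 2.11 ξ₂.
Substitute: (1·2.11 + 2) ξ₂ = 127.4 → ξ₂ = 31 mol/s, ξ₁ = 65.4 mol/s.
Outlet amounts (n = n₀ + Σ ν·ξ):
  F: 490 − 1(65.4) − 2(31) = 362.6
  B: 1920 − 1(65.4) − 2(31) = 1793
  E: 0 + 2(65.4) = 130.8
  D: 0 + 1(31) = 31
Total out = 2317 mol/s; y_E = 130.8 / 2317 = 0.05646.

0.0565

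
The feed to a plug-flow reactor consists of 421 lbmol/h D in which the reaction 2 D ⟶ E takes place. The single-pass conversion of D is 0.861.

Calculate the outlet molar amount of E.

D reacted = 0.861 × 421 = 362.5 lbmol/h; ν_D = −2, so ξ = 362.5/2 = 181.2 lbmol/h.
Outlet amounts (n = n₀ + ν ξ):
  D: 421 − 2(181.2) = 58.52
  E: 0 + 1(181.2) = 181.2

181 lbmol/h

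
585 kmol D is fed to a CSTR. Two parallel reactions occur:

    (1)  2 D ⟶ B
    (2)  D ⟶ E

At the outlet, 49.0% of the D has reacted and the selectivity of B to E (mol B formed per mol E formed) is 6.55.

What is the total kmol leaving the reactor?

Conversion of D: D consumed = 0.49 × 585 = 286.6 kmol = 2ξ₁ + 1ξ₂.
Selectivity: 1ξ₁ / (1ξ₂) = 6.55 → ξ₁ = 6.55 ξ₂.
Substitute: (2·6.55 + 1) ξ₂ = 286.6 → ξ₂ = 20.33 kmol, ξ₁ = 133.2 kmol.
Outlet amounts (n = n₀ + Σ ν·ξ):
  D: 585 − 2(133.2) − 1(20.33) = 298.4
  B: 0 + 1(133.2) = 133.2
  E: 0 + 1(20.33) = 20.33
Total out = 298.4 + 133.2 + 20.33 = 451.8 kmol.

452 kmol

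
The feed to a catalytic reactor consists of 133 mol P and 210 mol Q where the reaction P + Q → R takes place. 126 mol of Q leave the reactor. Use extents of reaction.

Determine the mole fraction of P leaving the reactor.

For Q: n = n₀ − 1ξ → 126 = 210 − 1ξ, giving ξ = 84 mol.
Outlet amounts (n = n₀ + ν ξ):
  P: 133 − 1(84) = 49
  Q: 210 − 1(84) = 126
  R: 0 + 1(84) = 84
Total out = 259 mol; y_P = 49 / 259 = 0.1892.

0.189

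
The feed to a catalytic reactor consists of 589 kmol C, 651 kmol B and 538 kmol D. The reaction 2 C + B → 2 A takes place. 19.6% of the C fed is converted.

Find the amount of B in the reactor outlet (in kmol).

593 kmol

C reacted = 0.196 × 589 = 115.4 kmol; ν_C = −2, so ξ = 115.4/2 = 57.72 kmol.
Outlet amounts (n = n₀ + ν ξ):
  C: 589 − 2(57.72) = 473.6
  B: 651 − 1(57.72) = 593.3
  A: 0 + 2(57.72) = 115.4
  D: 538 (inert)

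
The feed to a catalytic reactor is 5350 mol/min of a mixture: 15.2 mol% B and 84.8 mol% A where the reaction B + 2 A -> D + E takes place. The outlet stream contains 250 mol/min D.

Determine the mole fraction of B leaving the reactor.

0.11

For D: n = n₀ + 1ξ → 250 = 0 + 1ξ, giving ξ = 250 mol/min.
Outlet amounts (n = n₀ + ν ξ):
  B: 813.2 − 1(250) = 563.2
  A: 4537 − 2(250) = 4037
  D: 0 + 1(250) = 250
  E: 0 + 1(250) = 250
Total out = 5100 mol/min; y_B = 563.2 / 5100 = 0.1104.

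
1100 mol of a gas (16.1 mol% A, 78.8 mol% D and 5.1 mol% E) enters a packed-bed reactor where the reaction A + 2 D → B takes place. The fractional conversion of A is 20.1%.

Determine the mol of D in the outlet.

A reacted = 0.201 × 177.1 = 35.6 mol; ν_A = −1, so ξ = 35.6/1 = 35.6 mol.
Outlet amounts (n = n₀ + ν ξ):
  A: 177.1 − 1(35.6) = 141.5
  D: 866.8 − 2(35.6) = 795.6
  B: 0 + 1(35.6) = 35.6
  E: 56.1 (inert)

796 mol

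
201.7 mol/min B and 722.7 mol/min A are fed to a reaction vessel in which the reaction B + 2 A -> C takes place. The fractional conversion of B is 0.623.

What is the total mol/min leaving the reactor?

B reacted = 0.623 × 201.7 = 125.7 mol/min; ν_B = −1, so ξ = 125.7/1 = 125.7 mol/min.
Outlet amounts (n = n₀ + ν ξ):
  B: 201.7 − 1(125.7) = 76.04
  A: 722.7 − 2(125.7) = 471.4
  C: 0 + 1(125.7) = 125.7
Total out = 76.04 + 471.4 + 125.7 = 673.1 mol/min.

673 mol/min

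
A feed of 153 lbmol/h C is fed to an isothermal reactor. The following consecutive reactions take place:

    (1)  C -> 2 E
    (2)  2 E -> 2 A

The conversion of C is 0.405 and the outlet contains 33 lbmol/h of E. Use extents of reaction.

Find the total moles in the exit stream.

Conversion of C: C consumed = 1ξ₁ = 0.405 × 153 → ξ₁ = 61.97 lbmol/h.
E balance: n_E = 0 + 2ξ₁ − 2ξ₂ = 33 → ξ₂ = (2·61.97 − 33)/2 = 45.47 lbmol/h.
Outlet amounts (n = n₀ + Σ ν·ξ):
  C: 153 − 1(61.97) = 91.03
  E: 0 + 2(61.97) − 2(45.47) = 33
  A: 0 + 2(45.47) = 90.93
Total out = 91.03 + 33 + 90.93 = 215 lbmol/h.

215 lbmol/h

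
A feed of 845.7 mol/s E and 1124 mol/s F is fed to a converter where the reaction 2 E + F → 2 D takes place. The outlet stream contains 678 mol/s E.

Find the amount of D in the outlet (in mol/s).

For E: n = n₀ − 2ξ → 678 = 845.7 − 2ξ, giving ξ = 83.85 mol/s.
Outlet amounts (n = n₀ + ν ξ):
  E: 845.7 − 2(83.85) = 678
  F: 1124 − 1(83.85) = 1040
  D: 0 + 2(83.85) = 167.7

168 mol/s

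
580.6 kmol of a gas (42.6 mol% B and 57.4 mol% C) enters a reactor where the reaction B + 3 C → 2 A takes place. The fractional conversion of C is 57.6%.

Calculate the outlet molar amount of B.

C reacted = 0.576 × 333.3 = 192 kmol; ν_C = −3, so ξ = 192/3 = 63.99 kmol.
Outlet amounts (n = n₀ + ν ξ):
  B: 247.3 − 1(63.99) = 183.3
  C: 333.3 − 3(63.99) = 141.3
  A: 0 + 2(63.99) = 128

183 kmol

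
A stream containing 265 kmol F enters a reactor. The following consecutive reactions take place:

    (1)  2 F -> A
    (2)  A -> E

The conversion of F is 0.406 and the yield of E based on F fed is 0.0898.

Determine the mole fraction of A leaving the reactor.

Conversion of F: F consumed = 2ξ₁ = 0.406 × 265 → ξ₁ = 53.8 kmol.
Yield of E: 1ξ₂ / 265 = 0.0898 → ξ₂ = 23.8 kmol.
Outlet amounts (n = n₀ + Σ ν·ξ):
  F: 265 − 2(53.8) = 157.4
  A: 0 + 1(53.8) − 1(23.8) = 30
  E: 0 + 1(23.8) = 23.8
Total out = 211.2 kmol; y_A = 30 / 211.2 = 0.142.

0.142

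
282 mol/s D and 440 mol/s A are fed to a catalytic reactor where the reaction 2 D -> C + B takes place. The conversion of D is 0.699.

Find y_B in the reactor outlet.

D reacted = 0.699 × 282 = 197.1 mol/s; ν_D = −2, so ξ = 197.1/2 = 98.56 mol/s.
Outlet amounts (n = n₀ + ν ξ):
  D: 282 − 2(98.56) = 84.88
  C: 0 + 1(98.56) = 98.56
  B: 0 + 1(98.56) = 98.56
  A: 440 (inert)
Total out = 722 mol/s; y_B = 98.56 / 722 = 0.1365.

0.137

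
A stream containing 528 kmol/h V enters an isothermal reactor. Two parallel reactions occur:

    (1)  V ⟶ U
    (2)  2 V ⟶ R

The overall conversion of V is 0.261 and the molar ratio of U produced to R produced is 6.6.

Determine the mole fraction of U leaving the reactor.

0.207

Conversion of V: V consumed = 0.261 × 528 = 137.8 kmol/h = 1ξ₁ + 2ξ₂.
Selectivity: 1ξ₁ / (1ξ₂) = 6.6 → ξ₁ = 6.6 ξ₂.
Substitute: (1·6.6 + 2) ξ₂ = 137.8 → ξ₂ = 16.02 kmol/h, ξ₁ = 105.8 kmol/h.
Outlet amounts (n = n₀ + Σ ν·ξ):
  V: 528 − 1(105.8) − 2(16.02) = 390.2
  U: 0 + 1(105.8) = 105.8
  R: 0 + 1(16.02) = 16.02
Total out = 512 kmol/h; y_U = 105.8 / 512 = 0.2066.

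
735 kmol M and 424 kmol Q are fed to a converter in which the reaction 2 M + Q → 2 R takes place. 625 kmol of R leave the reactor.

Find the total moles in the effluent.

For R: n = n₀ + 2ξ → 625 = 0 + 2ξ, giving ξ = 312.5 kmol.
Outlet amounts (n = n₀ + ν ξ):
  M: 735 − 2(312.5) = 110
  Q: 424 − 1(312.5) = 111.5
  R: 0 + 2(312.5) = 625
Total out = 110 + 111.5 + 625 = 846.5 kmol.

846 kmol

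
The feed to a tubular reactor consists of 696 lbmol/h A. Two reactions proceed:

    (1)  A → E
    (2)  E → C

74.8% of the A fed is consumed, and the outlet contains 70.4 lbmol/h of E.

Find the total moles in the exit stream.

696 lbmol/h

Conversion of A: A consumed = 1ξ₁ = 0.748 × 696 → ξ₁ = 520.6 lbmol/h.
E balance: n_E = 0 + 1ξ₁ − 1ξ₂ = 70.4 → ξ₂ = (1·520.6 − 70.4)/1 = 450.2 lbmol/h.
Outlet amounts (n = n₀ + Σ ν·ξ):
  A: 696 − 1(520.6) = 175.4
  E: 0 + 1(520.6) − 1(450.2) = 70.4
  C: 0 + 1(450.2) = 450.2
Total out = 175.4 + 70.4 + 450.2 = 696 lbmol/h.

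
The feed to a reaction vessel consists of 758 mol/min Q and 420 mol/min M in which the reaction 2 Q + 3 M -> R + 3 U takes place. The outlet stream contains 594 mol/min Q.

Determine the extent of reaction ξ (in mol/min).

For Q: n = n₀ − 2ξ → 594 = 758 − 2ξ, giving ξ = 82 mol/min.
Outlet amounts (n = n₀ + ν ξ):
  Q: 758 − 2(82) = 594
  M: 420 − 3(82) = 174
  R: 0 + 1(82) = 82
  U: 0 + 3(82) = 246

ξ = 82 mol/min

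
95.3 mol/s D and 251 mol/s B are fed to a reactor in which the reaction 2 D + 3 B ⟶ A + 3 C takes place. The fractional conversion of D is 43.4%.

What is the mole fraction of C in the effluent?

0.191

D reacted = 0.434 × 95.3 = 41.36 mol/s; ν_D = −2, so ξ = 41.36/2 = 20.68 mol/s.
Outlet amounts (n = n₀ + ν ξ):
  D: 95.3 − 2(20.68) = 53.94
  B: 251 − 3(20.68) = 189
  A: 0 + 1(20.68) = 20.68
  C: 0 + 3(20.68) = 62.04
Total out = 325.6 mol/s; y_C = 62.04 / 325.6 = 0.1905.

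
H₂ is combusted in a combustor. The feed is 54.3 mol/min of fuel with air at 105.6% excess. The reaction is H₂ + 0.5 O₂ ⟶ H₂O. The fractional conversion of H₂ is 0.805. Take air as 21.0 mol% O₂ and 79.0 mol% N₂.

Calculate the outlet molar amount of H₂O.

43.7 mol/min

Stoichiometric O₂ = 0.5 × 54.3 = 27.15 mol/min; O₂ fed = 27.15 × 2.056 = 55.82 mol/min.
N₂ fed = 55.82 × 79/21 = 210 mol/min.
Fuel reacted = 0.805 × 54.3 → ξ = 43.71 mol/min.
Outlet (n = n₀ + ν ξ):
  H₂: 54.3 − 1(43.71) = 10.59
  O₂: 55.82 − 0.5(43.71) = 33.96
  N₂: 210 (inert)
  H₂O: 0 + 1(43.71) = 43.71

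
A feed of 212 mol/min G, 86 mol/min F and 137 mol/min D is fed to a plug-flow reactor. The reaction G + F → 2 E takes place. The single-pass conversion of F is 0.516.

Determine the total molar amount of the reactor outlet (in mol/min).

435 mol/min

F reacted = 0.516 × 86 = 44.38 mol/min; ν_F = −1, so ξ = 44.38/1 = 44.38 mol/min.
Outlet amounts (n = n₀ + ν ξ):
  G: 212 − 1(44.38) = 167.6
  F: 86 − 1(44.38) = 41.62
  E: 0 + 2(44.38) = 88.75
  D: 137 (inert)
Total out = 167.6 + 41.62 + 88.75 + 137 = 435 mol/min.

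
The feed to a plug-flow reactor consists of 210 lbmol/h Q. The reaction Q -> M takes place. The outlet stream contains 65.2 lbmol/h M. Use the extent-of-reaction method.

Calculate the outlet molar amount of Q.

For M: n = n₀ + 1ξ → 65.2 = 0 + 1ξ, giving ξ = 65.2 lbmol/h.
Outlet amounts (n = n₀ + ν ξ):
  Q: 210 − 1(65.2) = 144.8
  M: 0 + 1(65.2) = 65.2

145 lbmol/h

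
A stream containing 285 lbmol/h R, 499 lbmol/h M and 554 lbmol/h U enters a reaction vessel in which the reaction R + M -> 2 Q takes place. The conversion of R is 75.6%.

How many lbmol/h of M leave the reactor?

R reacted = 0.756 × 285 = 215.5 lbmol/h; ν_R = −1, so ξ = 215.5/1 = 215.5 lbmol/h.
Outlet amounts (n = n₀ + ν ξ):
  R: 285 − 1(215.5) = 69.54
  M: 499 − 1(215.5) = 283.5
  Q: 0 + 2(215.5) = 430.9
  U: 554 (inert)

284 lbmol/h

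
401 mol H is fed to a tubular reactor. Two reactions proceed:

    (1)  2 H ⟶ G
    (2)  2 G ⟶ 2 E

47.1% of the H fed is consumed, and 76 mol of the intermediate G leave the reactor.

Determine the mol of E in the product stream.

18.4 mol

Conversion of H: H consumed = 2ξ₁ = 0.471 × 401 → ξ₁ = 94.44 mol.
G balance: n_G = 0 + 1ξ₁ − 2ξ₂ = 76 → ξ₂ = (1·94.44 − 76)/2 = 9.218 mol.
Outlet amounts (n = n₀ + Σ ν·ξ):
  H: 401 − 2(94.44) = 212.1
  G: 0 + 1(94.44) − 2(9.218) = 76
  E: 0 + 2(9.218) = 18.44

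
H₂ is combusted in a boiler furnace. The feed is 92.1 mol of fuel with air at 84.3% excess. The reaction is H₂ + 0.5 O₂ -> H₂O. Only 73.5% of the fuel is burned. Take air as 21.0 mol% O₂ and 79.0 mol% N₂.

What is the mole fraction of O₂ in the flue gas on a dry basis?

Stoichiometric O₂ = 0.5 × 92.1 = 46.05 mol; O₂ fed = 46.05 × 1.843 = 84.87 mol.
N₂ fed = 84.87 × 79/21 = 319.3 mol.
Fuel reacted = 0.735 × 92.1 → ξ = 67.69 mol.
Outlet (n = n₀ + ν ξ):
  H₂: 92.1 − 1(67.69) = 24.41
  O₂: 84.87 − 0.5(67.69) = 51.02
  N₂: 319.3 (inert)
  H₂O: 0 + 1(67.69) = 67.69
Dry total = 394.7 mol; y_O₂ (dry) = 51.02 / 394.7 = 0.1293.

0.129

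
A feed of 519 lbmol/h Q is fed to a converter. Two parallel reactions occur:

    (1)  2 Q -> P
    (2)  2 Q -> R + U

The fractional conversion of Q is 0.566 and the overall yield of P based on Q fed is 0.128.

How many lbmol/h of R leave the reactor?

Yield of P: 1ξ₁ / 519 = 0.128 → ξ₁ = 66.43 lbmol/h.
Conversion of Q: 2ξ₁ + 2ξ₂ = 0.566 × 519 = 293.8 → ξ₂ = 80.44 lbmol/h.
Outlet amounts (n = n₀ + Σ ν·ξ):
  Q: 519 − 2(66.43) − 2(80.44) = 225.2
  P: 0 + 1(66.43) = 66.43
  R: 0 + 1(80.44) = 80.44
  U: 0 + 1(80.44) = 80.44

80.4 lbmol/h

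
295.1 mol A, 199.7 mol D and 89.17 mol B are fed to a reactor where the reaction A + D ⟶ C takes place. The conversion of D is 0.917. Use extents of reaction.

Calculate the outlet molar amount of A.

D reacted = 0.917 × 199.7 = 183.1 mol; ν_D = −1, so ξ = 183.1/1 = 183.1 mol.
Outlet amounts (n = n₀ + ν ξ):
  A: 295.1 − 1(183.1) = 112
  D: 199.7 − 1(183.1) = 16.58
  C: 0 + 1(183.1) = 183.1
  B: 89.17 (inert)

112 mol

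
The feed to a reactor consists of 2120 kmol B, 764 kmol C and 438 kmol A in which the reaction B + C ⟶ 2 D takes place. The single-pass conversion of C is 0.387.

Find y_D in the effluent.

0.178

C reacted = 0.387 × 764 = 295.7 kmol; ν_C = −1, so ξ = 295.7/1 = 295.7 kmol.
Outlet amounts (n = n₀ + ν ξ):
  B: 2120 − 1(295.7) = 1824
  C: 764 − 1(295.7) = 468.3
  D: 0 + 2(295.7) = 591.3
  A: 438 (inert)
Total out = 3322 kmol; y_D = 591.3 / 3322 = 0.178.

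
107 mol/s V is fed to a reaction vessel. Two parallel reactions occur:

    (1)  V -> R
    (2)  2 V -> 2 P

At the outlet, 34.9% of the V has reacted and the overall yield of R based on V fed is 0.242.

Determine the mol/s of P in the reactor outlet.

Yield of R: 1ξ₁ / 107 = 0.242 → ξ₁ = 25.89 mol/s.
Conversion of V: 1ξ₁ + 2ξ₂ = 0.349 × 107 = 37.34 → ξ₂ = 5.724 mol/s.
Outlet amounts (n = n₀ + Σ ν·ξ):
  V: 107 − 1(25.89) − 2(5.724) = 69.66
  R: 0 + 1(25.89) = 25.89
  P: 0 + 2(5.724) = 11.45

11.4 mol/s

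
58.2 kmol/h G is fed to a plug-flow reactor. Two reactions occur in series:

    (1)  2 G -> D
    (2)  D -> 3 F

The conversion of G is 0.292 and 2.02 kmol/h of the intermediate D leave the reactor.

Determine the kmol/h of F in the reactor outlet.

Conversion of G: G consumed = 2ξ₁ = 0.292 × 58.2 → ξ₁ = 8.497 kmol/h.
D balance: n_D = 0 + 1ξ₁ − 1ξ₂ = 2.02 → ξ₂ = (1·8.497 − 2.02)/1 = 6.477 kmol/h.
Outlet amounts (n = n₀ + Σ ν·ξ):
  G: 58.2 − 2(8.497) = 41.21
  D: 0 + 1(8.497) − 1(6.477) = 2.02
  F: 0 + 3(6.477) = 19.43

19.4 kmol/h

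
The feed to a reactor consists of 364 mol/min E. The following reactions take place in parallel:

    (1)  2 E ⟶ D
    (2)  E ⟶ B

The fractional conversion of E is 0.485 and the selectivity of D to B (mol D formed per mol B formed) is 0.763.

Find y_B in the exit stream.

Conversion of E: E consumed = 0.485 × 364 = 176.5 mol/min = 2ξ₁ + 1ξ₂.
Selectivity: 1ξ₁ / (1ξ₂) = 0.763 → ξ₁ = 0.763 ξ₂.
Substitute: (2·0.763 + 1) ξ₂ = 176.5 → ξ₂ = 69.89 mol/min, ξ₁ = 53.33 mol/min.
Outlet amounts (n = n₀ + Σ ν·ξ):
  E: 364 − 2(53.33) − 1(69.89) = 187.5
  D: 0 + 1(53.33) = 53.33
  B: 0 + 1(69.89) = 69.89
Total out = 310.7 mol/min; y_B = 69.89 / 310.7 = 0.225.

0.225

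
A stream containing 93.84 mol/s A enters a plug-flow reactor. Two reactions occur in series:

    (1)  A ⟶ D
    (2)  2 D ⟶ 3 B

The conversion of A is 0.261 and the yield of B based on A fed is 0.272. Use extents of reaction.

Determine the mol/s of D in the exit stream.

Conversion of A: A consumed = 1ξ₁ = 0.261 × 93.84 → ξ₁ = 24.49 mol/s.
Yield of B: 3ξ₂ / 93.84 = 0.272 → ξ₂ = 8.508 mol/s.
Outlet amounts (n = n₀ + Σ ν·ξ):
  A: 93.84 − 1(24.49) = 69.35
  D: 0 + 1(24.49) − 2(8.508) = 7.476
  B: 0 + 3(8.508) = 25.52

7.48 mol/s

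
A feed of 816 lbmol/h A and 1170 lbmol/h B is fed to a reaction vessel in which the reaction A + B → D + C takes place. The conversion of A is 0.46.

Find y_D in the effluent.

0.189

A reacted = 0.46 × 816 = 375.4 lbmol/h; ν_A = −1, so ξ = 375.4/1 = 375.4 lbmol/h.
Outlet amounts (n = n₀ + ν ξ):
  A: 816 − 1(375.4) = 440.6
  B: 1170 − 1(375.4) = 794.6
  D: 0 + 1(375.4) = 375.4
  C: 0 + 1(375.4) = 375.4
Total out = 1986 lbmol/h; y_D = 375.4 / 1986 = 0.189.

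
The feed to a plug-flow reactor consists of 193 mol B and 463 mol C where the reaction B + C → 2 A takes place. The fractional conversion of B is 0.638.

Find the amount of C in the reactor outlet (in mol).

340 mol

B reacted = 0.638 × 193 = 123.1 mol; ν_B = −1, so ξ = 123.1/1 = 123.1 mol.
Outlet amounts (n = n₀ + ν ξ):
  B: 193 − 1(123.1) = 69.87
  C: 463 − 1(123.1) = 339.9
  A: 0 + 2(123.1) = 246.3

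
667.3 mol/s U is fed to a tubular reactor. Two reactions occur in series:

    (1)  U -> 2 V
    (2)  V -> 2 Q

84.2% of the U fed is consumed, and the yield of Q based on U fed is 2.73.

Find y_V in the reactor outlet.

Conversion of U: U consumed = 1ξ₁ = 0.842 × 667.3 → ξ₁ = 561.9 mol/s.
Yield of Q: 2ξ₂ / 667.3 = 2.73 → ξ₂ = 910.9 mol/s.
Outlet amounts (n = n₀ + Σ ν·ξ):
  U: 667.3 − 1(561.9) = 105.4
  V: 0 + 2(561.9) − 1(910.9) = 212.9
  Q: 0 + 2(910.9) = 1822
Total out = 2140 mol/s; y_V = 212.9 / 2140 = 0.09947.

0.0995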